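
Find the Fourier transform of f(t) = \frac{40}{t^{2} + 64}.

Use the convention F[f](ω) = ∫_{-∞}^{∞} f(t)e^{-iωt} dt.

F(ω) = 5 \pi e^{- 8 \left|{\omega}\right|}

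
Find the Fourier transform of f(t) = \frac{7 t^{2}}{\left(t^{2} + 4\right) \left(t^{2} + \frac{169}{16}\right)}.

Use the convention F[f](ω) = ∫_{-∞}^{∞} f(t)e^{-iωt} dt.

F(ω) = - \frac{32 \pi e^{- 2 \left|{\omega}\right|}}{15} + \frac{52 \pi e^{- \frac{13 \left|{\omega}\right|}{4}}}{15}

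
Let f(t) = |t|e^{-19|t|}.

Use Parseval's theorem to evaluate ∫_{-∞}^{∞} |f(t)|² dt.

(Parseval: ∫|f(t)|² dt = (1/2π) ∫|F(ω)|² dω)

∫|f(t)|² dt = \frac{1}{13718}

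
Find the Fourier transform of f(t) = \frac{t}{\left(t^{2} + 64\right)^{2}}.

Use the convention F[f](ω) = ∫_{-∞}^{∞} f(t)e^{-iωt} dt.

F(ω) = - \frac{i \pi \omega e^{- 8 \left|{\omega}\right|}}{16}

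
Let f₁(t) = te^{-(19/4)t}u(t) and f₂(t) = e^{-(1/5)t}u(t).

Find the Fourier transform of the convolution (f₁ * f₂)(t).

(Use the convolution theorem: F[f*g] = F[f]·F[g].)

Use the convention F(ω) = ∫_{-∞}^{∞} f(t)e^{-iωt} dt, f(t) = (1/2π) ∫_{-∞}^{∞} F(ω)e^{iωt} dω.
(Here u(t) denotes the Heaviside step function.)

F[f₁*f₂](ω) = \frac{80}{\left(4 i \omega + 19\right)^{2} \left(5 i \omega + 1\right)}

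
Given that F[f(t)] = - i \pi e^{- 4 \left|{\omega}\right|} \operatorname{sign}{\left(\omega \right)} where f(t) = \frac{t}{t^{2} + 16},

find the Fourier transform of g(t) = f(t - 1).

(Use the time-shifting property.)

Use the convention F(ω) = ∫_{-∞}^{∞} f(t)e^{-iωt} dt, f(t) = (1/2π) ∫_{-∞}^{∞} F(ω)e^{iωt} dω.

F[g](ω) = - i \pi e^{- i \omega} e^{- 4 \left|{\omega}\right|} \operatorname{sign}{\left(\omega \right)}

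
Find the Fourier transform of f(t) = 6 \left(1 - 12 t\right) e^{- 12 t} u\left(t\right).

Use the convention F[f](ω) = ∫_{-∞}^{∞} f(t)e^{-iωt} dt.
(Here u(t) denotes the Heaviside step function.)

F(ω) = \frac{6 i \omega}{- \omega^{2} + 24 i \omega + 144}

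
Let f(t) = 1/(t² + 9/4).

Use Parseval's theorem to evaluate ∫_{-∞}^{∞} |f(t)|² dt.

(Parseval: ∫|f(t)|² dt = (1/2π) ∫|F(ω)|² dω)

∫|f(t)|² dt = \frac{4 \pi}{27}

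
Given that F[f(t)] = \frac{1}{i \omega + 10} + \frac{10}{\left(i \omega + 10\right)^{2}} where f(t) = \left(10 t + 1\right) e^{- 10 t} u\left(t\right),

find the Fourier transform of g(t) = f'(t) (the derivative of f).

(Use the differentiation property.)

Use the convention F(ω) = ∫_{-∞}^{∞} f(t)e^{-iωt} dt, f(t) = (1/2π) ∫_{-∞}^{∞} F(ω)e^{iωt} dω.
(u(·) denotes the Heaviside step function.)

F[g](ω) = \frac{\omega \left(\omega - 20 i\right)}{\omega^{2} - 20 i \omega - 100}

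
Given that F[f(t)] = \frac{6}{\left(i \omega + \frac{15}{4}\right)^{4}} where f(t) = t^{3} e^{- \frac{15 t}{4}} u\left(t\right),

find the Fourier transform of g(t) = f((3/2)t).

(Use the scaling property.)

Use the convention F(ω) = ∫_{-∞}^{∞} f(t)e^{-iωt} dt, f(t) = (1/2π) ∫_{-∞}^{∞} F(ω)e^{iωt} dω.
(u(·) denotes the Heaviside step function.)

F[g](ω) = \frac{82944}{\left(8 i \omega + 45\right)^{4}}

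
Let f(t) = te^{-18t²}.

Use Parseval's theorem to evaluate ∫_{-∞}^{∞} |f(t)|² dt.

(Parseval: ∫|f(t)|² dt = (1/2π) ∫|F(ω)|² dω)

∫|f(t)|² dt = \frac{\sqrt{\pi}}{432}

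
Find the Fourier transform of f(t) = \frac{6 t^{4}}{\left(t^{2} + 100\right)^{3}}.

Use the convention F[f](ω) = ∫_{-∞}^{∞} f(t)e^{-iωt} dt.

F(ω) = \frac{3 \pi \left(100 \omega^{2} - 50 \left|{\omega}\right| + 3\right) e^{- 10 \left|{\omega}\right|}}{40}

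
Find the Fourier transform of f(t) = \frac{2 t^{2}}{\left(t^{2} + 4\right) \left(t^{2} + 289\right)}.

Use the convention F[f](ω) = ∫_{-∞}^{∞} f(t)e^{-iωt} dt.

F(ω) = \frac{2 \pi \left(17 - 2 e^{15 \left|{\omega}\right|}\right) e^{- 17 \left|{\omega}\right|}}{285}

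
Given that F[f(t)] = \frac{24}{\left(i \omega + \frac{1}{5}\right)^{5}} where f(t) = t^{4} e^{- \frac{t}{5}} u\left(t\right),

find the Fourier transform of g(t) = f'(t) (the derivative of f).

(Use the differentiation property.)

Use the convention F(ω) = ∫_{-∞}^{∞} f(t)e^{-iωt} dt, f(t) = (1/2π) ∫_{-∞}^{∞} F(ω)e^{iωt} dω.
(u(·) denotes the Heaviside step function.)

F[g](ω) = \frac{75000 i \omega}{\left(5 i \omega + 1\right)^{5}}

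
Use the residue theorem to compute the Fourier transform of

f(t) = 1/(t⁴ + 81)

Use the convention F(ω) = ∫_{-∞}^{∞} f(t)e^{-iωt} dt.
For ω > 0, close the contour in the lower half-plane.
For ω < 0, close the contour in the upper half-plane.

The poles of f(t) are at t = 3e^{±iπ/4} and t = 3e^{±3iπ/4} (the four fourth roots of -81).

Let g(z) = f(z)e^{-iωz}; for large |z| the factor e^{-iωz} decays in the lower half-plane when ω > 0 and in the upper half-plane when ω < 0.

Case ω > 0 (lower half-plane, clockwise contour ⇒ F(ω) = -2πi·ΣRes):
  Res_{z = - \frac{3 \sqrt{2}}{2} - \frac{3 \sqrt{2} i}{2}} g(z) = \frac{\sqrt{2} i \left(1 - i\right) e^{\frac{3 \sqrt{2} \omega \left(-1 + i\right)}{2}}}{216}
  Res_{z = \frac{3 \sqrt{2}}{2} - \frac{3 \sqrt{2} i}{2}} g(z) = \frac{\sqrt{2} i \left(1 + i\right) e^{- \frac{3 \sqrt{2} \omega \left(1 + i\right)}{2}}}{216}
  F(ω) = -2πi·ΣRes = \frac{\sqrt{2} \pi \left(1 - i\right) \left(e^{3 \sqrt{2} i \omega} + i\right) e^{- \frac{3 \sqrt{2} \omega \left(1 + i\right)}{2}}}{108} = \frac{\pi e^{- \frac{3 \sqrt{2} \omega}{2}} \sin{\left(\frac{3 \sqrt{2} \omega}{2} + \frac{\pi}{4} \right)}}{27}

Case ω < 0 (upper half-plane, counterclockwise contour ⇒ F(ω) = +2πi·ΣRes):
  Res_{z = \frac{3 \sqrt{2}}{2} + \frac{3 \sqrt{2} i}{2}} g(z) = \frac{\sqrt{2} i \left(-1 + i\right) e^{\frac{3 \sqrt{2} \omega \left(1 - i\right)}{2}}}{216}
  Res_{z = - \frac{3 \sqrt{2}}{2} + \frac{3 \sqrt{2} i}{2}} g(z) = \frac{\sqrt{2} \left(1 - i\right) e^{\frac{3 \sqrt{2} \omega \left(1 + i\right)}{2}}}{216}
  F(ω) = 2πi·ΣRes = - \frac{\sqrt{2} i \pi \left(i \left(1 - i\right) e^{\frac{3 \sqrt{2} \omega \left(1 - i\right)}{2}} - \left(1 - i\right) e^{\frac{3 \sqrt{2} \omega \left(1 + i\right)}{2}}\right)}{108} = \frac{\pi e^{\frac{3 \sqrt{2} \omega}{2}} \cos{\left(\frac{3 \sqrt{2} \omega}{2} + \frac{\pi}{4} \right)}}{27}

Both cases combine into a single formula in |ω|:

F(ω) = \frac{\pi e^{- \frac{3 \sqrt{2} \left|{\omega}\right|}{2}} \sin{\left(\frac{3 \sqrt{2} \left|{\omega}\right|}{2} + \frac{\pi}{4} \right)}}{27}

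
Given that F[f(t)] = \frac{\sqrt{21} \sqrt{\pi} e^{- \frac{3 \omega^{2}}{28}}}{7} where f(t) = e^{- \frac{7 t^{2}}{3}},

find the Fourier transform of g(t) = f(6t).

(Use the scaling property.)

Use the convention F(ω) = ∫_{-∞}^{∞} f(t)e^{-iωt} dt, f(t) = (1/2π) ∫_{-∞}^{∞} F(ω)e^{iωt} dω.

F[g](ω) = \frac{\sqrt{21} \sqrt{\pi} e^{- \frac{\omega^{2}}{336}}}{42}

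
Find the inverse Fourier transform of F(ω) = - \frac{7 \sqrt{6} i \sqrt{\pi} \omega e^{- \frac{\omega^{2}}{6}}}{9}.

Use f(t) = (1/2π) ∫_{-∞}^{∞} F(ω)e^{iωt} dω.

f(t) = 7 t e^{- \frac{3 t^{2}}{2}}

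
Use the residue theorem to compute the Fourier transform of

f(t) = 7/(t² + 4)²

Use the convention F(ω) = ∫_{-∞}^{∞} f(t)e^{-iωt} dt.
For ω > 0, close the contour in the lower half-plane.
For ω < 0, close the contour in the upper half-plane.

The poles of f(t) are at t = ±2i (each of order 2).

Let g(z) = f(z)e^{-iωz}; for large |z| the factor e^{-iωz} decays in the lower half-plane when ω > 0 and in the upper half-plane when ω < 0.

Case ω > 0 (lower half-plane, clockwise contour ⇒ F(ω) = -2πi·ΣRes):
  Res_{z = - 2 i} g(z) = \frac{7 i \left(2 \omega + 1\right) e^{- 2 \omega}}{32} (pole of order 2)
  F(ω) = -2πi·ΣRes = \frac{7 \pi \left(2 \omega + 1\right) e^{- 2 \omega}}{16}

Case ω < 0 (upper half-plane, counterclockwise contour ⇒ F(ω) = +2πi·ΣRes):
  Res_{z = 2 i} g(z) = \frac{7 i \left(2 \omega - 1\right) e^{2 \omega}}{32} (pole of order 2)
  F(ω) = 2πi·ΣRes = \frac{7 \pi \left(1 - 2 \omega\right) e^{2 \omega}}{16}

Both cases combine into a single formula in |ω|:

F(ω) = \frac{7 \pi \left(2 \left|{\omega}\right| + 1\right) e^{- 2 \left|{\omega}\right|}}{16}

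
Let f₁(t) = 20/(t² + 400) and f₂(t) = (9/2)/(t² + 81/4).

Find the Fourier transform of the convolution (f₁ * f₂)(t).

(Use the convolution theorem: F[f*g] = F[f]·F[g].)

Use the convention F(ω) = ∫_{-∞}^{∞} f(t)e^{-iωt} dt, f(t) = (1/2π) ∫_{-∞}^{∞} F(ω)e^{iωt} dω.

F[f₁*f₂](ω) = \pi^{2} e^{- \frac{49 \left|{\omega}\right|}{2}}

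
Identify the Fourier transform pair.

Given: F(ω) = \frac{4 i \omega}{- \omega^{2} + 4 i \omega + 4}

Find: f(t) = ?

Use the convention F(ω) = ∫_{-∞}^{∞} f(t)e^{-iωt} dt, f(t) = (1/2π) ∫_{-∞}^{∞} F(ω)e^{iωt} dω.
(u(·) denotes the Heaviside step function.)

f(t) = 4 \left(1 - 2 t\right) e^{- 2 t} u\left(t\right)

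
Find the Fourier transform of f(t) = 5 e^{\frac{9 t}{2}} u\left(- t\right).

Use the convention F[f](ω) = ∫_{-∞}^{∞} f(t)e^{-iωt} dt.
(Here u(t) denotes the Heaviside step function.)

F(ω) = - \frac{10}{2 i \omega - 9}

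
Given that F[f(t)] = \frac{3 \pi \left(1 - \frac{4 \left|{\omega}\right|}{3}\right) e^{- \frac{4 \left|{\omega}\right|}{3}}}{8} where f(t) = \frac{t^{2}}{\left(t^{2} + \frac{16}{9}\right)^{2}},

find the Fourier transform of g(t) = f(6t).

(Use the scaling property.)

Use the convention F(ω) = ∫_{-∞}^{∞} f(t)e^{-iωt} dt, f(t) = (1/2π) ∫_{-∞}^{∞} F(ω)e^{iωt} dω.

F[g](ω) = \frac{\pi \left(9 - 2 \left|{\omega}\right|\right) e^{- \frac{2 \left|{\omega}\right|}{9}}}{144}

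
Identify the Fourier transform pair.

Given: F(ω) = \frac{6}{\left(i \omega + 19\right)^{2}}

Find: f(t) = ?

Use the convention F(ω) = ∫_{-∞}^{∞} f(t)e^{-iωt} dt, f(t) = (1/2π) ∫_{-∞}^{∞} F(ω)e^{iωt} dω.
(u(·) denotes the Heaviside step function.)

f(t) = 6 t e^{- 19 t} u\left(t\right)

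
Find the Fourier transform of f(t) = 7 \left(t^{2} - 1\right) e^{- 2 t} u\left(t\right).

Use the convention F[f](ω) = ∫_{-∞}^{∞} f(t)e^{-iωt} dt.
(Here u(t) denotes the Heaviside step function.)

F(ω) = \frac{7 \left(2 i \omega - \left(i \omega + 2\right)^{3} + 4\right)}{\left(i \omega + 2\right)^{4}}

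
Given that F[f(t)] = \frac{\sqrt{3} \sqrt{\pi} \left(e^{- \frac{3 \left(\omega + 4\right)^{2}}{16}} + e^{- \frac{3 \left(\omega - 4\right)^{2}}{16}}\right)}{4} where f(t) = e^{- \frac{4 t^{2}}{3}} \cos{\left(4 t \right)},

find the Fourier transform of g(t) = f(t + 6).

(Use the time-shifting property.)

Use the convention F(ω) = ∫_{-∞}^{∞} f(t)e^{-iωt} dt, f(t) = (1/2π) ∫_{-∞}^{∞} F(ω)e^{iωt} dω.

F[g](ω) = \frac{\sqrt{3} \sqrt{\pi} \left(e^{3 \omega} + 1\right) e^{- \frac{3 \omega^{2}}{16} - \frac{3 \omega}{2} + 6 i \omega - 3}}{4}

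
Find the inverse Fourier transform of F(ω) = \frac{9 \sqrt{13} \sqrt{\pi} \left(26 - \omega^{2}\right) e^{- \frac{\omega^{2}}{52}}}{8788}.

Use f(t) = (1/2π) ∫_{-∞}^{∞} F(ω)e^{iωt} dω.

f(t) = 9 t^{2} e^{- 13 t^{2}}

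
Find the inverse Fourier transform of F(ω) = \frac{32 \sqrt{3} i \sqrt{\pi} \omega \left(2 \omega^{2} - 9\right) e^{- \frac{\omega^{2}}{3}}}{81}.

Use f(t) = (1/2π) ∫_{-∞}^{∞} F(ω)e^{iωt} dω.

f(t) = 4 t^{3} e^{- \frac{3 t^{2}}{4}}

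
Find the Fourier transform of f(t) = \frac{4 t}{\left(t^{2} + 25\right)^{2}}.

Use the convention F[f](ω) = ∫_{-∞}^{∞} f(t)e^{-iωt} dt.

F(ω) = - \frac{2 i \pi \omega e^{- 5 \left|{\omega}\right|}}{5}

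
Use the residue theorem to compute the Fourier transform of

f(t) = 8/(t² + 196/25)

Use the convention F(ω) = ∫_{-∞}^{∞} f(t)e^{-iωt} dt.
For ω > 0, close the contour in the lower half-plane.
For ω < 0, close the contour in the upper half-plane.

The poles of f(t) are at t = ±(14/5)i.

Let g(z) = f(z)e^{-iωz}; for large |z| the factor e^{-iωz} decays in the lower half-plane when ω > 0 and in the upper half-plane when ω < 0.

Case ω > 0 (lower half-plane, clockwise contour ⇒ F(ω) = -2πi·ΣRes):
  Res_{z = - \frac{14 i}{5}} g(z) = \frac{10 i e^{- \frac{14 \omega}{5}}}{7}
  F(ω) = -2πi·ΣRes = \frac{20 \pi e^{- \frac{14 \omega}{5}}}{7}

Case ω < 0 (upper half-plane, counterclockwise contour ⇒ F(ω) = +2πi·ΣRes):
  Res_{z = \frac{14 i}{5}} g(z) = - \frac{10 i e^{\frac{14 \omega}{5}}}{7}
  F(ω) = 2πi·ΣRes = \frac{20 \pi e^{\frac{14 \omega}{5}}}{7}

Both cases combine into a single formula in |ω|:

F(ω) = \frac{20 \pi e^{- \frac{14 \left|{\omega}\right|}{5}}}{7}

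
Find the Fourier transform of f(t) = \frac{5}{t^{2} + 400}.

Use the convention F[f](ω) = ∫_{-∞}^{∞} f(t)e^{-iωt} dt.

F(ω) = \frac{\pi e^{- 20 \left|{\omega}\right|}}{4}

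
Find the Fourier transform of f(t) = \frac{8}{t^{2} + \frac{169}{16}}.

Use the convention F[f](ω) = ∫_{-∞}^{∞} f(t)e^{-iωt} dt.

F(ω) = \frac{32 \pi e^{- \frac{13 \left|{\omega}\right|}{4}}}{13}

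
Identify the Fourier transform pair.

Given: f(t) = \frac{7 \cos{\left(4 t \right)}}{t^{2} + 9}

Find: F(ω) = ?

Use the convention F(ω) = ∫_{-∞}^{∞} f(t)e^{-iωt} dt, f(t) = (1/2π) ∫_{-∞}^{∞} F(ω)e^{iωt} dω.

F(ω) = \frac{7 \pi e^{- 3 \left|{\omega + 4}\right|}}{6} + \frac{7 \pi e^{- 3 \left|{\omega - 4}\right|}}{6}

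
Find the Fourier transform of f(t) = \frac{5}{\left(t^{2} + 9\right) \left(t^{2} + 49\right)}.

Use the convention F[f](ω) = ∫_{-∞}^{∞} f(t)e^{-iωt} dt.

F(ω) = \frac{\pi \left(7 e^{4 \left|{\omega}\right|} - 3\right) e^{- 7 \left|{\omega}\right|}}{168}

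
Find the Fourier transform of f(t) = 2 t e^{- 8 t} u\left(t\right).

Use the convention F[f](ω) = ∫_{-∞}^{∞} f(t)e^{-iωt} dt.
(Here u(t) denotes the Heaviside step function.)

F(ω) = \frac{2}{\left(i \omega + 8\right)^{2}}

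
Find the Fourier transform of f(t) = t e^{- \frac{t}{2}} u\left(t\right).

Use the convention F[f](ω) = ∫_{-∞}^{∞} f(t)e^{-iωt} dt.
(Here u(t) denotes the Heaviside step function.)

F(ω) = \frac{4}{\left(2 i \omega + 1\right)^{2}}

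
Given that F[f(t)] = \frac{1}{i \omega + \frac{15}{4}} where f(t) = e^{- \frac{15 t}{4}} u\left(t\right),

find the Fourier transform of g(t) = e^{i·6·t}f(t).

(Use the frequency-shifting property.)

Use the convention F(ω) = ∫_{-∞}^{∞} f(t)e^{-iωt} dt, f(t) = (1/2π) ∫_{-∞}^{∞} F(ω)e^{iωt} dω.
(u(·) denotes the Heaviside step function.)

F[g](ω) = \frac{4}{4 i \left(\omega - 6\right) + 15}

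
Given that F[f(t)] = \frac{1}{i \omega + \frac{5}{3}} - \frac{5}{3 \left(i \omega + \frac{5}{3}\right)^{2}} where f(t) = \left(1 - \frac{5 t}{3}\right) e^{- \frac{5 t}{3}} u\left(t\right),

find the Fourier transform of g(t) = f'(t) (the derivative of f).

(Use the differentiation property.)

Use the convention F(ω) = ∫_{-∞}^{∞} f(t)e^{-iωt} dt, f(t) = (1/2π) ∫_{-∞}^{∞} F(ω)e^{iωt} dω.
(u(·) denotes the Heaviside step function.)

F[g](ω) = \frac{9 \omega^{2}}{9 \omega^{2} - 30 i \omega - 25}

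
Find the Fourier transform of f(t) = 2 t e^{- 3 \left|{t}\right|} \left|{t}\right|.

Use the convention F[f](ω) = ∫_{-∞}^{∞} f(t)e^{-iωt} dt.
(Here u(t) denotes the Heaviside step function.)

F(ω) = \frac{8 i \omega \left(\omega^{2} - 27\right)}{\left(\omega^{2} + 9\right)^{3}}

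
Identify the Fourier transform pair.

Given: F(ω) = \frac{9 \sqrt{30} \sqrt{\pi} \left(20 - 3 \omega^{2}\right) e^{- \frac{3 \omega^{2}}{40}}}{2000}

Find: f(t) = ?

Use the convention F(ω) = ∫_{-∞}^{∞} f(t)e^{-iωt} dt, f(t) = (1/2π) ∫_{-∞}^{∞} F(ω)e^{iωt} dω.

f(t) = 6 t^{2} e^{- \frac{10 t^{2}}{3}}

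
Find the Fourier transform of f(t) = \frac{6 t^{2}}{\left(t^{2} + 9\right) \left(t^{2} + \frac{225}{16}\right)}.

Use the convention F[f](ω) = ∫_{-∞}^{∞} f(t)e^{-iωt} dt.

F(ω) = - \frac{32 \pi e^{- 3 \left|{\omega}\right|}}{9} + \frac{40 \pi e^{- \frac{15 \left|{\omega}\right|}{4}}}{9}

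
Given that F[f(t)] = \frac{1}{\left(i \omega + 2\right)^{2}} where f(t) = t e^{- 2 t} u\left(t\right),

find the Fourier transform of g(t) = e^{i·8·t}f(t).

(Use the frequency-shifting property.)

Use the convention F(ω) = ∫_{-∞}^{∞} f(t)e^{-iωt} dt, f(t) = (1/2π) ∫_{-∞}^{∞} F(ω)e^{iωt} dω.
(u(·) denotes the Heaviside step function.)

F[g](ω) = \frac{1}{\left(i \left(\omega - 8\right) + 2\right)^{2}}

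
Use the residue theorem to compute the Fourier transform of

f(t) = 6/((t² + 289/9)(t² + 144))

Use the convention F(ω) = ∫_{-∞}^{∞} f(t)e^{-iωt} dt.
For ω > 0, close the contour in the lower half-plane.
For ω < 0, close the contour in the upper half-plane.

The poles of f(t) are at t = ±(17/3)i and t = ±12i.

Let g(z) = f(z)e^{-iωz}; for large |z| the factor e^{-iωz} decays in the lower half-plane when ω > 0 and in the upper half-plane when ω < 0.

Case ω > 0 (lower half-plane, clockwise contour ⇒ F(ω) = -2πi·ΣRes):
  Res_{z = - \frac{17 i}{3}} g(z) = \frac{81 i e^{- \frac{17 \omega}{3}}}{17119}
  Res_{z = - 12 i} g(z) = - \frac{9 i e^{- 12 \omega}}{4028}
  F(ω) = -2πi·ΣRes = - \frac{9 \pi e^{- 12 \omega}}{2014} + \frac{162 \pi e^{- \frac{17 \omega}{3}}}{17119}

Case ω < 0 (upper half-plane, counterclockwise contour ⇒ F(ω) = +2πi·ΣRes):
  Res_{z = \frac{17 i}{3}} g(z) = - \frac{81 i e^{\frac{17 \omega}{3}}}{17119}
  Res_{z = 12 i} g(z) = \frac{9 i e^{12 \omega}}{4028}
  F(ω) = 2πi·ΣRes = \frac{9 \pi \left(36 e^{\frac{17 \omega}{3}} - 17 e^{12 \omega}\right)}{34238}

Both cases combine into a single formula in |ω|:

F(ω) = - \frac{9 \pi e^{- 12 \left|{\omega}\right|}}{2014} + \frac{162 \pi e^{- \frac{17 \left|{\omega}\right|}{3}}}{17119}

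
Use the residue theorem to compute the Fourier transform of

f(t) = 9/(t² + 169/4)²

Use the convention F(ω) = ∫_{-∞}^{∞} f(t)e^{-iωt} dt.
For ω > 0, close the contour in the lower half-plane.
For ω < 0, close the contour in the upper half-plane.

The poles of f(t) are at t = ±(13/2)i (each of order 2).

Let g(z) = f(z)e^{-iωz}; for large |z| the factor e^{-iωz} decays in the lower half-plane when ω > 0 and in the upper half-plane when ω < 0.

Case ω > 0 (lower half-plane, clockwise contour ⇒ F(ω) = -2πi·ΣRes):
  Res_{z = - \frac{13 i}{2}} g(z) = \frac{9 i \left(13 \omega + 2\right) e^{- \frac{13 \omega}{2}}}{2197} (pole of order 2)
  F(ω) = -2πi·ΣRes = \frac{18 \pi \left(13 \omega + 2\right) e^{- \frac{13 \omega}{2}}}{2197}

Case ω < 0 (upper half-plane, counterclockwise contour ⇒ F(ω) = +2πi·ΣRes):
  Res_{z = \frac{13 i}{2}} g(z) = \frac{9 i \left(13 \omega - 2\right) e^{\frac{13 \omega}{2}}}{2197} (pole of order 2)
  F(ω) = 2πi·ΣRes = \frac{18 \pi \left(2 - 13 \omega\right) e^{\frac{13 \omega}{2}}}{2197}

Both cases combine into a single formula in |ω|:

F(ω) = \frac{18 \pi \left(13 \left|{\omega}\right| + 2\right) e^{- \frac{13 \left|{\omega}\right|}{2}}}{2197}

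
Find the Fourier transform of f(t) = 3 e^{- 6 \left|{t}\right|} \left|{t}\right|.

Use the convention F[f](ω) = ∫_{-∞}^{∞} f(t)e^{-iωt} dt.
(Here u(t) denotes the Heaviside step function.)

F(ω) = \frac{6 \left(36 - \omega^{2}\right)}{\left(\omega^{2} + 36\right)^{2}}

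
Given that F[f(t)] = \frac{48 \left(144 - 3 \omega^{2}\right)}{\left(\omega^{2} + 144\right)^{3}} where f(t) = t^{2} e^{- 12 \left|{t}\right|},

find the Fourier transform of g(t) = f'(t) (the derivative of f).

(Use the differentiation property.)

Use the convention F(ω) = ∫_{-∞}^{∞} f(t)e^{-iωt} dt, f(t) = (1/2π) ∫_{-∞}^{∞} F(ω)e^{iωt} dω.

F[g](ω) = - \frac{144 i \omega \left(\omega^{2} - 48\right)}{\left(\omega^{2} + 144\right)^{3}}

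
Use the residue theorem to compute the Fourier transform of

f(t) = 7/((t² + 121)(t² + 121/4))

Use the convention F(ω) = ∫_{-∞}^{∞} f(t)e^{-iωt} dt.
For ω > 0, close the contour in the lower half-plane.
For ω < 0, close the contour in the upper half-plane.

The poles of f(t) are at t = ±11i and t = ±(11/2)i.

Let g(z) = f(z)e^{-iωz}; for large |z| the factor e^{-iωz} decays in the lower half-plane when ω > 0 and in the upper half-plane when ω < 0.

Case ω > 0 (lower half-plane, clockwise contour ⇒ F(ω) = -2πi·ΣRes):
  Res_{z = - 11 i} g(z) = - \frac{14 i e^{- 11 \omega}}{3993}
  Res_{z = - \frac{11 i}{2}} g(z) = \frac{28 i e^{- \frac{11 \omega}{2}}}{3993}
  F(ω) = -2πi·ΣRes = - \frac{28 \pi e^{- 11 \omega}}{3993} + \frac{56 \pi e^{- \frac{11 \omega}{2}}}{3993}

Case ω < 0 (upper half-plane, counterclockwise contour ⇒ F(ω) = +2πi·ΣRes):
  Res_{z = 11 i} g(z) = \frac{14 i e^{11 \omega}}{3993}
  Res_{z = \frac{11 i}{2}} g(z) = - \frac{28 i e^{\frac{11 \omega}{2}}}{3993}
  F(ω) = 2πi·ΣRes = \frac{28 \pi \left(2 e^{\frac{11 \omega}{2}} - e^{11 \omega}\right)}{3993}

Both cases combine into a single formula in |ω|:

F(ω) = - \frac{28 \pi e^{- 11 \left|{\omega}\right|}}{3993} + \frac{56 \pi e^{- \frac{11 \left|{\omega}\right|}{2}}}{3993}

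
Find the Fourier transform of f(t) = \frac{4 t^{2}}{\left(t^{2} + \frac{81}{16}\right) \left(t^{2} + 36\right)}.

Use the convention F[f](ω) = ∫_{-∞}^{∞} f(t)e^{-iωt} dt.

F(ω) = \frac{128 \pi e^{- 6 \left|{\omega}\right|}}{165} - \frac{16 \pi e^{- \frac{9 \left|{\omega}\right|}{4}}}{55}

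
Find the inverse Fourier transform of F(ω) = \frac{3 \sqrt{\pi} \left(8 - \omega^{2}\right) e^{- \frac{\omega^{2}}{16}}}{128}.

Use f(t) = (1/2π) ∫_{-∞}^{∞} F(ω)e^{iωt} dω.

f(t) = 3 t^{2} e^{- 4 t^{2}}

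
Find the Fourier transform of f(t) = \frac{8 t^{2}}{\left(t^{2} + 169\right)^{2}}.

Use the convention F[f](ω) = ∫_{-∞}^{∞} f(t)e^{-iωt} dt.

F(ω) = \frac{4 \pi \left(1 - 13 \left|{\omega}\right|\right) e^{- 13 \left|{\omega}\right|}}{13}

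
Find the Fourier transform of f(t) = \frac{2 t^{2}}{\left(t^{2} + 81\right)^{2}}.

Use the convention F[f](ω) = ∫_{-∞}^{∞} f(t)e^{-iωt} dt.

F(ω) = \frac{\pi \left(1 - 9 \left|{\omega}\right|\right) e^{- 9 \left|{\omega}\right|}}{9}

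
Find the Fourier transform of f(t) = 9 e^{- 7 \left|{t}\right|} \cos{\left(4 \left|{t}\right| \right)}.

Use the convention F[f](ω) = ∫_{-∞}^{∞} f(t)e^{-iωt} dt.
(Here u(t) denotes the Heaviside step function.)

F(ω) = \frac{126 \left(\omega^{2} + 65\right)}{\omega^{4} + 66 \omega^{2} + 4225}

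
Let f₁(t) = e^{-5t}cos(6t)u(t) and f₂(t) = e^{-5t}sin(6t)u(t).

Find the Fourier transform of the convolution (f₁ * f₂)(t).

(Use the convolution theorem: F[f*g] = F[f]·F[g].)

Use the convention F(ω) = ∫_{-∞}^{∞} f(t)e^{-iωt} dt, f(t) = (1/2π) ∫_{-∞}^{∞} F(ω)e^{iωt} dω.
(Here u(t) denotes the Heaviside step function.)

F[f₁*f₂](ω) = \frac{6 \left(i \omega + 5\right)}{\left(\left(i \omega + 5\right)^{2} + 36\right)^{2}}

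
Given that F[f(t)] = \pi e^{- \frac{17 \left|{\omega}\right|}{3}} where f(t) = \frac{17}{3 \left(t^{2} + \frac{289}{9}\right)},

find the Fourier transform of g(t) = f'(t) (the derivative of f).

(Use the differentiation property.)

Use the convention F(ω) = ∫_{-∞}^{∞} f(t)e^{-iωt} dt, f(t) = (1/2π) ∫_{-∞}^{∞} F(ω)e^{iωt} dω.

F[g](ω) = i \pi \omega e^{- \frac{17 \left|{\omega}\right|}{3}}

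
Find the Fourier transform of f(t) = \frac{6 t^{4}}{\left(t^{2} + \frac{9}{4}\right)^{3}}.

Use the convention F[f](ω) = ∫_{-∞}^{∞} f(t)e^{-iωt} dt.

F(ω) = \frac{3 \pi \left(3 \omega^{2} - 10 \left|{\omega}\right| + 4\right) e^{- \frac{3 \left|{\omega}\right|}{2}}}{8}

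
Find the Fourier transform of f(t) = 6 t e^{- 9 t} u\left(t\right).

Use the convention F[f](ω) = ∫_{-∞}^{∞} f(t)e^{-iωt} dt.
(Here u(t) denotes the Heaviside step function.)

F(ω) = \frac{6}{\left(i \omega + 9\right)^{2}}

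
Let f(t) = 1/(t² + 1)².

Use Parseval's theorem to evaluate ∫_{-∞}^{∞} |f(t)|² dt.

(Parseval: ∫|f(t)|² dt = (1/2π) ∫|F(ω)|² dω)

∫|f(t)|² dt = \frac{5 \pi}{16}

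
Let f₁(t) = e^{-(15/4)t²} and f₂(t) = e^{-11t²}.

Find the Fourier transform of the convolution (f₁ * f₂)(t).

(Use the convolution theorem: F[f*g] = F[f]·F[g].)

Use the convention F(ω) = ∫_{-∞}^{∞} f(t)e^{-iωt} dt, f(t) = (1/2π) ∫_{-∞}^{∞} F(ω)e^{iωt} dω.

F[f₁*f₂](ω) = \frac{2 \sqrt{165} \pi e^{- \frac{59 \omega^{2}}{660}}}{165}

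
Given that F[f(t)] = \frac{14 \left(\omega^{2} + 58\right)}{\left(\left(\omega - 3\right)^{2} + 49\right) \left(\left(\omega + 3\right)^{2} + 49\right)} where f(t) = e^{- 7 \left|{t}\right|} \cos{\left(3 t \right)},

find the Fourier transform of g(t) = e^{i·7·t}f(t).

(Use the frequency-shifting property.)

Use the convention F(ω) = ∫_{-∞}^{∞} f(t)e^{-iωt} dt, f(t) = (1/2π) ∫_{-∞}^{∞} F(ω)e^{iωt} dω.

F[g](ω) = \frac{14 \left(\left(\omega - 7\right)^{2} + 58\right)}{\left(\left(\omega - 10\right)^{2} + 49\right) \left(\left(\omega - 4\right)^{2} + 49\right)}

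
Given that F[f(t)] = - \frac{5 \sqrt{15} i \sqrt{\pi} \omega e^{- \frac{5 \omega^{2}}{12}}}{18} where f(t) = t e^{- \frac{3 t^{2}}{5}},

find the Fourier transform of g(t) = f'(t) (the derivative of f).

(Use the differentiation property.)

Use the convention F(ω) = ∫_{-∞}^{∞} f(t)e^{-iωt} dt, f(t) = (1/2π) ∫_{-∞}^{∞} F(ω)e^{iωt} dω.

F[g](ω) = \frac{5 \sqrt{15} \sqrt{\pi} \omega^{2} e^{- \frac{5 \omega^{2}}{12}}}{18}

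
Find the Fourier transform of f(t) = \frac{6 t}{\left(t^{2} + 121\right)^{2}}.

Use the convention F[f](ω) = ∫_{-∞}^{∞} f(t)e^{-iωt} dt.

F(ω) = - \frac{3 i \pi \omega e^{- 11 \left|{\omega}\right|}}{11}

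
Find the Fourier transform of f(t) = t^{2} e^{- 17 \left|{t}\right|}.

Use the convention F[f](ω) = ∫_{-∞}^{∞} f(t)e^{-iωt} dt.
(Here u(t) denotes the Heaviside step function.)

F(ω) = \frac{68 \left(289 - 3 \omega^{2}\right)}{\left(\omega^{2} + 289\right)^{3}}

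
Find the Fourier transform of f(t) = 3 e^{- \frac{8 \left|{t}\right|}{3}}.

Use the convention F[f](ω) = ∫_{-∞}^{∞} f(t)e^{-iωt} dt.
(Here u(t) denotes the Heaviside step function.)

F(ω) = \frac{144}{9 \omega^{2} + 64}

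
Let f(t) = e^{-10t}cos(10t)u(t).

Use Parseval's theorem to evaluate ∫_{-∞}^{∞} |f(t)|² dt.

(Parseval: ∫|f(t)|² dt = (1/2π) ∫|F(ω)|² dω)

∫|f(t)|² dt = \frac{3}{80}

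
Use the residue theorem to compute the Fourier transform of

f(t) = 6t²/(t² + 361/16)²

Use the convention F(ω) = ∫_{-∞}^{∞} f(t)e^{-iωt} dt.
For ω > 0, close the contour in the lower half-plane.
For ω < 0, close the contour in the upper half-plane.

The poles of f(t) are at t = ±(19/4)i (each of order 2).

Let g(z) = f(z)e^{-iωz}; for large |z| the factor e^{-iωz} decays in the lower half-plane when ω > 0 and in the upper half-plane when ω < 0.

Case ω > 0 (lower half-plane, clockwise contour ⇒ F(ω) = -2πi·ΣRes):
  Res_{z = - \frac{19 i}{4}} g(z) = \frac{3 i \left(4 - 19 \omega\right) e^{- \frac{19 \omega}{4}}}{38} (pole of order 2)
  F(ω) = -2πi·ΣRes = \frac{3 \pi \left(4 - 19 \omega\right) e^{- \frac{19 \omega}{4}}}{19}

Case ω < 0 (upper half-plane, counterclockwise contour ⇒ F(ω) = +2πi·ΣRes):
  Res_{z = \frac{19 i}{4}} g(z) = \frac{3 i \left(- 19 \omega - 4\right) e^{\frac{19 \omega}{4}}}{38} (pole of order 2)
  F(ω) = 2πi·ΣRes = \frac{3 \pi \left(19 \omega + 4\right) e^{\frac{19 \omega}{4}}}{19}

Both cases combine into a single formula in |ω|:

F(ω) = \frac{3 \pi \left(4 - 19 \left|{\omega}\right|\right) e^{- \frac{19 \left|{\omega}\right|}{4}}}{19}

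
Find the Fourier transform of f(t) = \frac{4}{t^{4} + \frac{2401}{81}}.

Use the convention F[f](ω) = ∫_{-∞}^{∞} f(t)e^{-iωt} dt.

F(ω) = \frac{108 \pi e^{- \frac{7 \sqrt{2} \left|{\omega}\right|}{6}} \sin{\left(\frac{7 \sqrt{2} \left|{\omega}\right|}{6} + \frac{\pi}{4} \right)}}{343}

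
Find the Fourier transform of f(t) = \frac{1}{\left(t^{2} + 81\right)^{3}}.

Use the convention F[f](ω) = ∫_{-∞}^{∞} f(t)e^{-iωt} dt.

F(ω) = \frac{\pi \left(27 \omega^{2} + 9 \left|{\omega}\right| + 1\right) e^{- 9 \left|{\omega}\right|}}{157464}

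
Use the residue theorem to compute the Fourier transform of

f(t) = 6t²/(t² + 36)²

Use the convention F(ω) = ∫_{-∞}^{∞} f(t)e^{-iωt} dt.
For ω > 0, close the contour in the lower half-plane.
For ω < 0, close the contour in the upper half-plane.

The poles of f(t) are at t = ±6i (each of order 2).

Let g(z) = f(z)e^{-iωz}; for large |z| the factor e^{-iωz} decays in the lower half-plane when ω > 0 and in the upper half-plane when ω < 0.

Case ω > 0 (lower half-plane, clockwise contour ⇒ F(ω) = -2πi·ΣRes):
  Res_{z = - 6 i} g(z) = \frac{i \left(1 - 6 \omega\right) e^{- 6 \omega}}{4} (pole of order 2)
  F(ω) = -2πi·ΣRes = \frac{\pi \left(1 - 6 \omega\right) e^{- 6 \omega}}{2}

Case ω < 0 (upper half-plane, counterclockwise contour ⇒ F(ω) = +2πi·ΣRes):
  Res_{z = 6 i} g(z) = \frac{i \left(- 6 \omega - 1\right) e^{6 \omega}}{4} (pole of order 2)
  F(ω) = 2πi·ΣRes = \frac{\pi \left(6 \omega + 1\right) e^{6 \omega}}{2}

Both cases combine into a single formula in |ω|:

F(ω) = \frac{\pi \left(1 - 6 \left|{\omega}\right|\right) e^{- 6 \left|{\omega}\right|}}{2}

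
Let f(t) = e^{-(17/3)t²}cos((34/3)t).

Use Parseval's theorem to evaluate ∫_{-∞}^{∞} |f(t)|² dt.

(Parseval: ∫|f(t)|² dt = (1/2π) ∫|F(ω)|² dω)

∫|f(t)|² dt = \frac{\sqrt{102} \sqrt{\pi} \left(1 + e^{\frac{34}{3}}\right)}{68 e^{\frac{34}{3}}}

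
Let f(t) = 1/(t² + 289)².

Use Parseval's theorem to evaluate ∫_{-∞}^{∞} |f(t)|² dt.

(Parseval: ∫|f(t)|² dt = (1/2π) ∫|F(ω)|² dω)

∫|f(t)|² dt = \frac{5 \pi}{6565418768}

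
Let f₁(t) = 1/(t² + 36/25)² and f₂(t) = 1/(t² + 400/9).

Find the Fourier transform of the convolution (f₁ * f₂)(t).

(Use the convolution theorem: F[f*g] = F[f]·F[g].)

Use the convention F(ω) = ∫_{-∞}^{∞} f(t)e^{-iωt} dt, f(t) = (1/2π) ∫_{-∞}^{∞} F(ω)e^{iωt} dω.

F[f₁*f₂](ω) = \frac{5 \pi^{2} \left(6 \left|{\omega}\right| + 5\right) e^{- \frac{118 \left|{\omega}\right|}{15}}}{576}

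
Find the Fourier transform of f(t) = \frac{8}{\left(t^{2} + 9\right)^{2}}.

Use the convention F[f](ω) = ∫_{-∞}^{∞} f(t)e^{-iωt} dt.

F(ω) = \frac{4 \pi \left(3 \left|{\omega}\right| + 1\right) e^{- 3 \left|{\omega}\right|}}{27}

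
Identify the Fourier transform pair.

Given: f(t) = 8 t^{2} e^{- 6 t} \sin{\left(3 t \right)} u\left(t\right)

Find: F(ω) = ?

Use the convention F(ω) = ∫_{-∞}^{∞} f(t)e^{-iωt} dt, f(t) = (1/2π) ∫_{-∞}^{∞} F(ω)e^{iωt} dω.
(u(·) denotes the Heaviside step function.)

F(ω) = \frac{144 \left(\left(i \omega + 6\right)^{2} - 3\right)}{\left(\left(i \omega + 6\right)^{2} + 9\right)^{3}}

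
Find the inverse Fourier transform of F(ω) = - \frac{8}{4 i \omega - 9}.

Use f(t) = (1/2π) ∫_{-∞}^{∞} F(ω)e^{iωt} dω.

f(t) = 2 e^{\frac{9 t}{4}} u\left(- t\right)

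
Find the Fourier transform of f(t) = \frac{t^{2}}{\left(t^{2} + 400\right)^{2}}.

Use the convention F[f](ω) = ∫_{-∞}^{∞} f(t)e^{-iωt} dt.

F(ω) = \frac{\pi \left(1 - 20 \left|{\omega}\right|\right) e^{- 20 \left|{\omega}\right|}}{40}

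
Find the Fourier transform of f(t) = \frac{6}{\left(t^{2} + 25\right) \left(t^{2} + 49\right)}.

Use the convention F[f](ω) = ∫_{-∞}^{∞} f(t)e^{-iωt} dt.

F(ω) = \frac{\pi \left(7 e^{2 \left|{\omega}\right|} - 5\right) e^{- 7 \left|{\omega}\right|}}{140}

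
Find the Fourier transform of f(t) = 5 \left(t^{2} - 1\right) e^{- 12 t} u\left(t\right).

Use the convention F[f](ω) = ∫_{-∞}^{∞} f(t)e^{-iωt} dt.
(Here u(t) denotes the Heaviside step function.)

F(ω) = \frac{5 \left(2 i \omega - \left(i \omega + 12\right)^{3} + 24\right)}{\left(i \omega + 12\right)^{4}}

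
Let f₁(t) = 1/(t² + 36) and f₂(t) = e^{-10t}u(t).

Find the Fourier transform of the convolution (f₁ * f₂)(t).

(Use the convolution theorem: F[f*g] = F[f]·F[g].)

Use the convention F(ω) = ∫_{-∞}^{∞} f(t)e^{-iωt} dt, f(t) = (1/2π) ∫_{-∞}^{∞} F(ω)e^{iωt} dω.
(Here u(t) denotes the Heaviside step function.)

F[f₁*f₂](ω) = \frac{\pi e^{- 6 \left|{\omega}\right|}}{6 \left(i \omega + 10\right)}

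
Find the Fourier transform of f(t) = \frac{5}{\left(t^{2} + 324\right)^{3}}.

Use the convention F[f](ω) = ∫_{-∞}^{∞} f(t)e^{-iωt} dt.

F(ω) = \frac{5 \pi \left(108 \omega^{2} + 18 \left|{\omega}\right| + 1\right) e^{- 18 \left|{\omega}\right|}}{5038848}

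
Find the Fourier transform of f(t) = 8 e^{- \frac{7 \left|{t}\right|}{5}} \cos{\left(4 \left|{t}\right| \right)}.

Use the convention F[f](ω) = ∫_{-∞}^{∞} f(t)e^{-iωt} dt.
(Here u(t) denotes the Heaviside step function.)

F(ω) = \frac{560 \left(25 \omega^{2} + 449\right)}{625 \omega^{4} - 17550 \omega^{2} + 201601}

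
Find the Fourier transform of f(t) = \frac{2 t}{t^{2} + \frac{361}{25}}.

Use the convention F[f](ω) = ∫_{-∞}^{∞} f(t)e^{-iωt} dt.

F(ω) = - 2 i \pi e^{- \frac{19 \left|{\omega}\right|}{5}} \operatorname{sign}{\left(\omega \right)}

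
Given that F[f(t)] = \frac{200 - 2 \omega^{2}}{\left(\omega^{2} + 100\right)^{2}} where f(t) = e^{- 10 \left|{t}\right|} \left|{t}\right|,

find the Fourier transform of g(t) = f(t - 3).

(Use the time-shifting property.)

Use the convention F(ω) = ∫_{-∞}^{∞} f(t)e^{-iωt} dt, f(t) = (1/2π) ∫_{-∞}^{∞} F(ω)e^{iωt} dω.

F[g](ω) = \frac{2 \left(100 - \omega^{2}\right) e^{- 3 i \omega}}{\left(\omega^{2} + 100\right)^{2}}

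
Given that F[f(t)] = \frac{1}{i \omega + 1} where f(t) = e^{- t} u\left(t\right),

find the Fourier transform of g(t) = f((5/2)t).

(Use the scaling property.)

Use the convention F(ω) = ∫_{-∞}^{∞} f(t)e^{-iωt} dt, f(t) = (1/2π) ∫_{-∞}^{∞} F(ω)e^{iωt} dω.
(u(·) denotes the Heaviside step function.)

F[g](ω) = \frac{2}{2 i \omega + 5}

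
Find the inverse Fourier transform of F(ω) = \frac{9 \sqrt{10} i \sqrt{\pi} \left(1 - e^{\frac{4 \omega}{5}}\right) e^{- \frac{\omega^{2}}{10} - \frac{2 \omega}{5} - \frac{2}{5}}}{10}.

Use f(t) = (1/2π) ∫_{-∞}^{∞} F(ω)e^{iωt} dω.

f(t) = 9 e^{- \frac{5 t^{2}}{2}} \sin{\left(2 t \right)}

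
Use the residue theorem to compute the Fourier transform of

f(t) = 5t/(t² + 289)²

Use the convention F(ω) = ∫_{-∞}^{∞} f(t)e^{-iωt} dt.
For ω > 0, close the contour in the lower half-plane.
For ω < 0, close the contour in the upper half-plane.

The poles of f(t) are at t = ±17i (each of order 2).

Let g(z) = f(z)e^{-iωz}; for large |z| the factor e^{-iωz} decays in the lower half-plane when ω > 0 and in the upper half-plane when ω < 0.

Case ω > 0 (lower half-plane, clockwise contour ⇒ F(ω) = -2πi·ΣRes):
  Res_{z = - 17 i} g(z) = \frac{5 \omega e^{- 17 \omega}}{68} (pole of order 2)
  F(ω) = -2πi·ΣRes = - \frac{5 i \pi \omega e^{- 17 \omega}}{34}

Case ω < 0 (upper half-plane, counterclockwise contour ⇒ F(ω) = +2πi·ΣRes):
  Res_{z = 17 i} g(z) = - \frac{5 \omega e^{17 \omega}}{68} (pole of order 2)
  F(ω) = 2πi·ΣRes = - \frac{5 i \pi \omega e^{17 \omega}}{34}

Both cases combine into a single formula in |ω|:

F(ω) = - \frac{5 i \pi \omega e^{- 17 \left|{\omega}\right|}}{34}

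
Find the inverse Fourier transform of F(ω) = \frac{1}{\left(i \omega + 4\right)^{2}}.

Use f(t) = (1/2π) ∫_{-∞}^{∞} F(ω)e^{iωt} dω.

f(t) = t e^{- 4 t} u\left(t\right)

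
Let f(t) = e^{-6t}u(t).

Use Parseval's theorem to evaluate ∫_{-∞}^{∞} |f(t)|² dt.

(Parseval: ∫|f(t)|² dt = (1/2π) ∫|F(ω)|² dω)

∫|f(t)|² dt = \frac{1}{12}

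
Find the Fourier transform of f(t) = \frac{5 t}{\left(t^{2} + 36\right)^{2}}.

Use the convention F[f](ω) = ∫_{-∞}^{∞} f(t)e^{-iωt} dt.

F(ω) = - \frac{5 i \pi \omega e^{- 6 \left|{\omega}\right|}}{12}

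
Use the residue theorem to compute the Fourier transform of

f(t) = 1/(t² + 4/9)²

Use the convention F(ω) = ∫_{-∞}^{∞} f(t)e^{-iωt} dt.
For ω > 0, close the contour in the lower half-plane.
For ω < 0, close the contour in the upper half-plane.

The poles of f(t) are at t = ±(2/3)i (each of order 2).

Let g(z) = f(z)e^{-iωz}; for large |z| the factor e^{-iωz} decays in the lower half-plane when ω > 0 and in the upper half-plane when ω < 0.

Case ω > 0 (lower half-plane, clockwise contour ⇒ F(ω) = -2πi·ΣRes):
  Res_{z = - \frac{2 i}{3}} g(z) = \frac{9 i \left(2 \omega + 3\right) e^{- \frac{2 \omega}{3}}}{32} (pole of order 2)
  F(ω) = -2πi·ΣRes = \frac{9 \pi \left(2 \omega + 3\right) e^{- \frac{2 \omega}{3}}}{16}

Case ω < 0 (upper half-plane, counterclockwise contour ⇒ F(ω) = +2πi·ΣRes):
  Res_{z = \frac{2 i}{3}} g(z) = \frac{9 i \left(2 \omega - 3\right) e^{\frac{2 \omega}{3}}}{32} (pole of order 2)
  F(ω) = 2πi·ΣRes = \frac{9 \pi \left(3 - 2 \omega\right) e^{\frac{2 \omega}{3}}}{16}

Both cases combine into a single formula in |ω|:

F(ω) = \frac{9 \pi \left(2 \left|{\omega}\right| + 3\right) e^{- \frac{2 \left|{\omega}\right|}{3}}}{16}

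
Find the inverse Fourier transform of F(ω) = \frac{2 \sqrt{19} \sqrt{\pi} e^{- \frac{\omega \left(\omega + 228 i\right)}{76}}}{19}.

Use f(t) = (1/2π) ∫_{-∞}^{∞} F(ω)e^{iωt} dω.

f(t) = 2 e^{- 19 \left(t - 3\right)^{2}}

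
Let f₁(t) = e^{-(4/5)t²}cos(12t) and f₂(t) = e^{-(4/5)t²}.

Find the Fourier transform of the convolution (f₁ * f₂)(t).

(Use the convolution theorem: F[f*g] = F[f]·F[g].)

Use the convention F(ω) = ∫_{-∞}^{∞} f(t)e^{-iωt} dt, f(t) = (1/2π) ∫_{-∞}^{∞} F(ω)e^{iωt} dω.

F[f₁*f₂](ω) = \frac{5 \pi \left(e^{15 \omega} + 1\right) e^{- \frac{5 \omega^{2}}{8} - \frac{15 \omega}{2} - 45}}{8}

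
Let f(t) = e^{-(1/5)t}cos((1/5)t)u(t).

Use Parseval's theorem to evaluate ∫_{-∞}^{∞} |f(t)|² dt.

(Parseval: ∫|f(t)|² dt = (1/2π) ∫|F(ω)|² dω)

∫|f(t)|² dt = \frac{15}{8}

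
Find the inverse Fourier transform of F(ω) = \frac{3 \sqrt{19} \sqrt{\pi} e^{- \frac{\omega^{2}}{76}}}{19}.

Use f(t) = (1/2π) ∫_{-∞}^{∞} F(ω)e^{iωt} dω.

f(t) = 3 e^{- 19 t^{2}}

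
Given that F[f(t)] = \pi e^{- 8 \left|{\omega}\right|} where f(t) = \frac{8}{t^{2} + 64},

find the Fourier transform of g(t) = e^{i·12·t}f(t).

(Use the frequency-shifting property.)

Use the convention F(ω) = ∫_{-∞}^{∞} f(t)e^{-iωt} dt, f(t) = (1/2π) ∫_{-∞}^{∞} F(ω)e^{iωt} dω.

F[g](ω) = \pi e^{- 8 \left|{\omega - 12}\right|}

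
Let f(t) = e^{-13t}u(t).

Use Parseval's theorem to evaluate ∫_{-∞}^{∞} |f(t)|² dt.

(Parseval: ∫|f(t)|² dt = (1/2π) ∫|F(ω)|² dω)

∫|f(t)|² dt = \frac{1}{26}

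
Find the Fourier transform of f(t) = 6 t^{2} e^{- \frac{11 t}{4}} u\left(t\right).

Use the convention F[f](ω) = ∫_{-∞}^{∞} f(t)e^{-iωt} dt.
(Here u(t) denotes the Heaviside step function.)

F(ω) = \frac{768}{\left(4 i \omega + 11\right)^{3}}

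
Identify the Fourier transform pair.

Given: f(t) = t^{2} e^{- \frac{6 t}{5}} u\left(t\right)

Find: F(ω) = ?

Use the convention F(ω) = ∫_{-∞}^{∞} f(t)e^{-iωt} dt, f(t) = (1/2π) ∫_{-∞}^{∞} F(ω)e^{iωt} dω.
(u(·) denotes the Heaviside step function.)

F(ω) = \frac{250}{\left(5 i \omega + 6\right)^{3}}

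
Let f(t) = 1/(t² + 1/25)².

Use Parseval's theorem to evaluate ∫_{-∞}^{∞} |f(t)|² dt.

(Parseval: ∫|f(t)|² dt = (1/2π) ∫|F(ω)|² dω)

∫|f(t)|² dt = \frac{390625 \pi}{16}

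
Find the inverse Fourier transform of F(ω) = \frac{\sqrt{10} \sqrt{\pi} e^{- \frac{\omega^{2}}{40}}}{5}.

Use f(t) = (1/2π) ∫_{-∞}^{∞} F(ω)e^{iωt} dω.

f(t) = 2 e^{- 10 t^{2}}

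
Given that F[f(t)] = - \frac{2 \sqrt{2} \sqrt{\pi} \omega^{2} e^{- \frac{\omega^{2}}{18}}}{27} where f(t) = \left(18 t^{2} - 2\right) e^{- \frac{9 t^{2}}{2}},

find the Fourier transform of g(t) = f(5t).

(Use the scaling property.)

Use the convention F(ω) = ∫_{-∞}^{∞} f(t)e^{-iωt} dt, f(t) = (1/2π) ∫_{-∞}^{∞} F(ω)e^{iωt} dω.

F[g](ω) = - \frac{2 \sqrt{2} \sqrt{\pi} \omega^{2} e^{- \frac{\omega^{2}}{450}}}{3375}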